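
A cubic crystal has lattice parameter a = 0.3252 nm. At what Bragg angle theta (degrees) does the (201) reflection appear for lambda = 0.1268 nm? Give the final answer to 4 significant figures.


d = a / sqrt(h^2+k^2+l^2)
d = 0.3252 / sqrt(5) = 0.145434 nm
lambda = 2*d*sin(theta)  =>  sin(theta) = lambda / (2*d)
sin(theta) = 0.1268 / (2 * 0.145434) = 0.435937
theta = 25.84 deg


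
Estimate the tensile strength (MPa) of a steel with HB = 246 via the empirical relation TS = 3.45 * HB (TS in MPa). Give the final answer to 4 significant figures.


TS (MPa) = 3.45 * HB
TS = 3.45 * 246
TS = 848.7 MPa


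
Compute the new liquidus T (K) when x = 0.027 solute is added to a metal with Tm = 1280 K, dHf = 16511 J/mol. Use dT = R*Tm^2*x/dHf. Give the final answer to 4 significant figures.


dT = R*Tm^2*x / dHf
dT = 8.314 * 1280^2 * 0.027 / 16511
dT = 22.2751 K
T_new = 1280 - 22.2751 = 1258 K


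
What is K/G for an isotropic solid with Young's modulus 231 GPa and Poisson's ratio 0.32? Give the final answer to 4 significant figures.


G = E / (2*(1+nu))
G = 231 / (2*(1+0.32)) = 87.5 GPa
K = E / (3*(1-2*nu))
K = 231 / (3*(1-2*0.32)) = 213.889 GPa
K/G = 213.889 / 87.5 = 2.444


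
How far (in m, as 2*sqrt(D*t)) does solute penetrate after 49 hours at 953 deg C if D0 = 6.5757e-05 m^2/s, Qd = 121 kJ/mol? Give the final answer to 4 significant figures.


Step 1: D = D0 * exp(-Qd/(R*T))
T = 1226.15 K
D = 6.5757e-05 * exp(-121e3 / (8.314 * 1226.15)) = 4.60354e-10 m^2/s
Step 2: L = 2*sqrt(D*t)
t = 49 h = 176400 s
L = 2*sqrt(4.60354e-10 * 176400) = 0.01802 m


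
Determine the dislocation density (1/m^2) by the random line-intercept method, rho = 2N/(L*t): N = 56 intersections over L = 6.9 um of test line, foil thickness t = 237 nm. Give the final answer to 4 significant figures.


rho = 2N / (L * t)
L = 6.9 um = 6.9e-06 m, t = 237 nm = 2.37e-07 m
rho = 2 * 56 / (6.9e-06 * 2.37e-07)
rho = 6.849e+13 1/m^2


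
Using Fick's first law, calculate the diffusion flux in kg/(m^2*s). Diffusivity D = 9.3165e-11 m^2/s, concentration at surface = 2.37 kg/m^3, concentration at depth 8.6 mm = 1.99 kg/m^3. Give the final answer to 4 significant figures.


J = -D * (dC/dx) = D * (C1 - C2) / dx
J = 9.3165e-11 * (2.37 - 1.99) / 8.6e-03
J = 4.117e-09 kg/(m^2*s)


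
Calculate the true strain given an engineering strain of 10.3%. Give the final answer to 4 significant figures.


epsilon_true = ln(1 + epsilon_eng)
epsilon_true = ln(1 + 0.103)
epsilon_true = 0.09803


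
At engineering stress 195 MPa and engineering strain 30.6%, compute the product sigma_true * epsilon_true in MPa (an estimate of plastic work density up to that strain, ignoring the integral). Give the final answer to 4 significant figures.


sigma_true = sigma_eng * (1 + epsilon_eng)
sigma_true = 195 * (1 + 0.306) = 254.67 MPa
epsilon_true = ln(1 + epsilon_eng)
epsilon_true = ln(1 + 0.306) = 0.266969
sigma_true * epsilon_true = 254.67 * 0.266969 = 67.99 MPa


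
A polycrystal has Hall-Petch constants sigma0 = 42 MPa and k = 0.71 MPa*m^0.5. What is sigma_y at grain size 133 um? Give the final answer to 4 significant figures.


sigma_y = sigma0 + k / sqrt(d)
d = 133 um = 1.33e-04 m
sigma_y = 42 + 0.71 / sqrt(1.33e-04)
sigma_y = 103.6 MPa


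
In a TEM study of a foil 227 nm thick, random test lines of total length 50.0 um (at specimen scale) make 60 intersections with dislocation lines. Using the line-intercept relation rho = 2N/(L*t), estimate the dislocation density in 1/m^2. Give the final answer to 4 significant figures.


rho = 2N / (L * t)
L = 50.0 um = 5e-05 m, t = 227 nm = 2.27e-07 m
rho = 2 * 60 / (5e-05 * 2.27e-07)
rho = 1.057e+13 1/m^2


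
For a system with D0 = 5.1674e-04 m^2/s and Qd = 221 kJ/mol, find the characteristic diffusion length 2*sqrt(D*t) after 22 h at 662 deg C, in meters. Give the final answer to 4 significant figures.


Step 1: D = D0 * exp(-Qd/(R*T))
T = 935.15 K
D = 5.1674e-04 * exp(-221e3 / (8.314 * 935.15)) = 2.33581e-16 m^2/s
Step 2: L = 2*sqrt(D*t)
t = 22 h = 79200 s
L = 2*sqrt(2.33581e-16 * 79200) = 8.602e-06 m


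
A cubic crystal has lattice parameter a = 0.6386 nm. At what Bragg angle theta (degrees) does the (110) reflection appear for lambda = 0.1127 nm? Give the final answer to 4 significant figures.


d = a / sqrt(h^2+k^2+l^2)
d = 0.6386 / sqrt(2) = 0.451558 nm
lambda = 2*d*sin(theta)  =>  sin(theta) = lambda / (2*d)
sin(theta) = 0.1127 / (2 * 0.451558) = 0.12479
theta = 7.169 deg


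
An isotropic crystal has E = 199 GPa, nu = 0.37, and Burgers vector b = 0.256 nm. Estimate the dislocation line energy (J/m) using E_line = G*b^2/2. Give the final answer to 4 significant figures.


Step 1: G = E / (2*(1+nu))
G = 199 / (2*(1+0.37)) = 72.6277 GPa = 7.26277e+10 Pa
Step 2: E_line = G*b^2/2
b = 0.256 nm = 2.56e-10 m
E_line = 0.5 * 7.26277e+10 * (2.56e-10)^2 = 2.38e-09 J/m


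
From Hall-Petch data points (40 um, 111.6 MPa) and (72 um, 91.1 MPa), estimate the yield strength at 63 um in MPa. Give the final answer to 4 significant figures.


sigma_y = sigma0 + k / sqrt(d)
1/sqrt(d1) = 1/sqrt(4e-05) = 158.114;  1/sqrt(d2) = 117.851
k = (sigma1 - sigma2) / (1/sqrt(d1) - 1/sqrt(d2)) = (111.6 - 91.1) / (158.114 - 117.851) = 0.509155 MPa*m^0.5
sigma0 = sigma1 - k/sqrt(d1) = 111.6 - 0.509155*158.114 = 31.0955 MPa
sigma_y(d3) = 31.0955 + 0.509155 / sqrt(6.3e-05) = 95.24 MPa


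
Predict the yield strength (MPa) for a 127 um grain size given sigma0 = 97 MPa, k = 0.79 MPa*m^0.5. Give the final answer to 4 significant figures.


sigma_y = sigma0 + k / sqrt(d)
d = 127 um = 1.27e-04 m
sigma_y = 97 + 0.79 / sqrt(1.27e-04)
sigma_y = 167.1 MPa


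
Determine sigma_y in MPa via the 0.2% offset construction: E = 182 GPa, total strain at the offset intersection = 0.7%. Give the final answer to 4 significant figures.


Offset strain = 0.002
Elastic strain at yield = total_strain - offset = 7e-03 - 0.002 = 5e-03
sigma_y = E * elastic_strain = 182000 * 5e-03
sigma_y = 910 MPa


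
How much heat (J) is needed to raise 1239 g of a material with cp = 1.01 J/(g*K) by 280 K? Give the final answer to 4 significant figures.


Q = m * cp * dT
Q = 1239 * 1.01 * 280
Q = 350400 J


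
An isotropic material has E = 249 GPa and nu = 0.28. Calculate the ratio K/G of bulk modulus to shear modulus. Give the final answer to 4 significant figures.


G = E / (2*(1+nu))
G = 249 / (2*(1+0.28)) = 97.2656 GPa
K = E / (3*(1-2*nu))
K = 249 / (3*(1-2*0.28)) = 188.636 GPa
K/G = 188.636 / 97.2656 = 1.939


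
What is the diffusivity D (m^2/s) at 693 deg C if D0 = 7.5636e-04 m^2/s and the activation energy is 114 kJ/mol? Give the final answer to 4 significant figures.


D = D0 * exp(-Qd / (R*T))
T = 966.15 K
D = 7.5636e-04 * exp(-114e3 / (8.314 * 966.15))
D = 5.19e-10 m^2/s


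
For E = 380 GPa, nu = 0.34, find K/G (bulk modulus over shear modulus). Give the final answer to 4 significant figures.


G = E / (2*(1+nu))
G = 380 / (2*(1+0.34)) = 141.791 GPa
K = E / (3*(1-2*nu))
K = 380 / (3*(1-2*0.34)) = 395.833 GPa
K/G = 395.833 / 141.791 = 2.792


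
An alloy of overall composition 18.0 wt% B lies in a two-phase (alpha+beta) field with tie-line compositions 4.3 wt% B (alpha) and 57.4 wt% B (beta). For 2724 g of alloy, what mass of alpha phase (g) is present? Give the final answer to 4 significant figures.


f_alpha = (C_beta - C0) / (C_beta - C_alpha)
f_alpha = (57.4 - 18.0) / (57.4 - 4.3) = 0.741996
m_alpha = f_alpha * m_total = 0.741996 * 2724 = 2021 g


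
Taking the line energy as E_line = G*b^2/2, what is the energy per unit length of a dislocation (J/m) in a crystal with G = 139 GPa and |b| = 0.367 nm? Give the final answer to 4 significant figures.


E = G*b^2/2
b = 0.367 nm = 3.67e-10 m
G = 139 GPa = 1.39e+11 Pa
E = 0.5 * 1.39e+11 * (3.67e-10)^2
E = 9.361e-09 J/m


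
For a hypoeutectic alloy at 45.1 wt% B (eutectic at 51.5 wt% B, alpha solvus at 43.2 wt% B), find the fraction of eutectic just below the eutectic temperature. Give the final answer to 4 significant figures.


f_primary = (C_e - C0) / (C_e - C_alpha_max)
f_primary = (51.5 - 45.1) / (51.5 - 43.2)
f_primary = 0.771084
f_eutectic = 1 - 0.771084 = 0.2289


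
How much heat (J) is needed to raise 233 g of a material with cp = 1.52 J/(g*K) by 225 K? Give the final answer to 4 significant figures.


Q = m * cp * dT
Q = 233 * 1.52 * 225
Q = 79690 J


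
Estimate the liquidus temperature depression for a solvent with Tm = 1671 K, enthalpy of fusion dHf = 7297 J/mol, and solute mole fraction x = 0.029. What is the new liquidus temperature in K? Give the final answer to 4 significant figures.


dT = R*Tm^2*x / dHf
dT = 8.314 * 1671^2 * 0.029 / 7297
dT = 92.2607 K
T_new = 1671 - 92.2607 = 1579 K


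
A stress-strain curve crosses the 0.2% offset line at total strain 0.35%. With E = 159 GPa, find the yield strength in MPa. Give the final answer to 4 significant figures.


Offset strain = 0.002
Elastic strain at yield = total_strain - offset = 3.5e-03 - 0.002 = 1.5e-03
sigma_y = E * elastic_strain = 159000 * 1.5e-03
sigma_y = 238.5 MPa


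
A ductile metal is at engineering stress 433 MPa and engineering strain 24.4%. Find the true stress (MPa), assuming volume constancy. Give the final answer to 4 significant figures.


sigma_true = sigma_eng * (1 + epsilon_eng)
sigma_true = 433 * (1 + 0.244)
sigma_true = 538.7 MPa


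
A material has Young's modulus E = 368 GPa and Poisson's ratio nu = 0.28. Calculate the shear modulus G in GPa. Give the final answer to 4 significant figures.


G = E / (2*(1+nu))
G = 368 / (2*(1+0.28))
G = 143.8 GPa


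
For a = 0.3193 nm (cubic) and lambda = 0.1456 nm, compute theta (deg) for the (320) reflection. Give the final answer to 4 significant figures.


d = a / sqrt(h^2+k^2+l^2)
d = 0.3193 / sqrt(13) = 0.0885579 nm
lambda = 2*d*sin(theta)  =>  sin(theta) = lambda / (2*d)
sin(theta) = 0.1456 / (2 * 0.0885579) = 0.822061
theta = 55.29 deg


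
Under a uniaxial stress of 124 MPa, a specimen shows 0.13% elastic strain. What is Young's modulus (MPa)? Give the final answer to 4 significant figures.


E = sigma / epsilon
epsilon = 0.13% = 1.3e-03
E = 124 / 1.3e-03
E = 95380 MPa


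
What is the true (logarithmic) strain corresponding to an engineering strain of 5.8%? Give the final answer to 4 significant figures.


epsilon_true = ln(1 + epsilon_eng)
epsilon_true = ln(1 + 0.058)
epsilon_true = 0.05638


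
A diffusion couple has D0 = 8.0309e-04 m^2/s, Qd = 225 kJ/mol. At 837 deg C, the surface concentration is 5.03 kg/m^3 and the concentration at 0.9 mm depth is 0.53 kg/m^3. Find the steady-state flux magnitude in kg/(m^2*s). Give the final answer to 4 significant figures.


Step 1: D = D0 * exp(-Qd/(R*T))
T = 837 + 273.15 = 1110.15 K
D = 8.0309e-04 * exp(-225e3 / (8.314 * 1110.15)) = 2.07831e-14 m^2/s
Step 2: J = D * (C1 - C2) / dx
J = 2.07831e-14 * (5.03 - 0.53) / 9e-04
J = 1.039e-10 kg/(m^2*s)


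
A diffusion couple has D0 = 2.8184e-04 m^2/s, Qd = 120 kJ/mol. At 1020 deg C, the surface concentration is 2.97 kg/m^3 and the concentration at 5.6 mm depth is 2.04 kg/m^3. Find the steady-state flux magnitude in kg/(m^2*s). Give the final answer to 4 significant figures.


Step 1: D = D0 * exp(-Qd/(R*T))
T = 1020 + 273.15 = 1293.15 K
D = 2.8184e-04 * exp(-120e3 / (8.314 * 1293.15)) = 4.00523e-09 m^2/s
Step 2: J = D * (C1 - C2) / dx
J = 4.00523e-09 * (2.97 - 2.04) / 5.6e-03
J = 6.652e-07 kg/(m^2*s)


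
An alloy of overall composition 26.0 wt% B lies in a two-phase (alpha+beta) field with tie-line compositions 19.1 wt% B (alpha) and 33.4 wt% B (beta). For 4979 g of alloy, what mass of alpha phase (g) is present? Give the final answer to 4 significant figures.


f_alpha = (C_beta - C0) / (C_beta - C_alpha)
f_alpha = (33.4 - 26.0) / (33.4 - 19.1) = 0.517483
m_alpha = f_alpha * m_total = 0.517483 * 4979 = 2577 g


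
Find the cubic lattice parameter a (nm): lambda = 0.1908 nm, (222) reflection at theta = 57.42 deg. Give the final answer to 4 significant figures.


d = lambda / (2*sin(theta))
d = 0.1908 / (2*sin(57.42 deg))
d = 0.113216 nm
a = d * sqrt(h^2+k^2+l^2) = 0.113216 * sqrt(12)
a = 0.3922 nm


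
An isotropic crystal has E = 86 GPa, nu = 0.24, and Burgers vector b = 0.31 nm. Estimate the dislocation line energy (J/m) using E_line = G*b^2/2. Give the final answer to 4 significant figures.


Step 1: G = E / (2*(1+nu))
G = 86 / (2*(1+0.24)) = 34.6774 GPa = 3.46774e+10 Pa
Step 2: E_line = G*b^2/2
b = 0.31 nm = 3.1e-10 m
E_line = 0.5 * 3.46774e+10 * (3.1e-10)^2 = 1.666e-09 J/m


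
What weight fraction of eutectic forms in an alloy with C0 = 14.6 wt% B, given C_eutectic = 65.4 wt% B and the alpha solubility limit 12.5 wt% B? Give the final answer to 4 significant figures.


f_primary = (C_e - C0) / (C_e - C_alpha_max)
f_primary = (65.4 - 14.6) / (65.4 - 12.5)
f_primary = 0.960302
f_eutectic = 1 - 0.960302 = 0.0397


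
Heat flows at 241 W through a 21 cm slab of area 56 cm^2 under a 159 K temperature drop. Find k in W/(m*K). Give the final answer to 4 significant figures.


k = Q*L / (A*dT)
L = 0.21 m, A = 5.6e-03 m^2
k = 241 * 0.21 / (5.6e-03 * 159)
k = 56.84 W/(m*K)


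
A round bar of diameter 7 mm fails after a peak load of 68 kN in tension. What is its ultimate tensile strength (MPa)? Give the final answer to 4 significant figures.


A0 = pi*(d/2)^2 = pi*(7/2)^2 = 38.4845 mm^2
UTS = F_max / A0 = 68*1000 / 38.4845
UTS = 1767 MPa


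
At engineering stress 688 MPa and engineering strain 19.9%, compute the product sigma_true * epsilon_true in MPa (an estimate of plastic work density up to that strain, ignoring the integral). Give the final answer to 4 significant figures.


sigma_true = sigma_eng * (1 + epsilon_eng)
sigma_true = 688 * (1 + 0.199) = 824.912 MPa
epsilon_true = ln(1 + epsilon_eng)
epsilon_true = ln(1 + 0.199) = 0.181488
sigma_true * epsilon_true = 824.912 * 0.181488 = 149.7 MPa


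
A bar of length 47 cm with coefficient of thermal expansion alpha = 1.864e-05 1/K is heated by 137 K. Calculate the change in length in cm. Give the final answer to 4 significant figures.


dL = L0 * alpha * dT
dL = 47 * 1.864e-05 * 137
dL = 0.12 cm


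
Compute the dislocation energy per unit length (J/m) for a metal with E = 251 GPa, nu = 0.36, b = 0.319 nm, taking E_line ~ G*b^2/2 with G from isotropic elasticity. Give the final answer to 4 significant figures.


Step 1: G = E / (2*(1+nu))
G = 251 / (2*(1+0.36)) = 92.2794 GPa = 9.22794e+10 Pa
Step 2: E_line = G*b^2/2
b = 0.319 nm = 3.19e-10 m
E_line = 0.5 * 9.22794e+10 * (3.19e-10)^2 = 4.695e-09 J/m


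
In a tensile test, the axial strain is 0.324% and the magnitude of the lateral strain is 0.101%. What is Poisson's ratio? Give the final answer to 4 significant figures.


nu = -epsilon_lat / epsilon_axial
Lateral strain is contraction (negative), so using magnitudes:
nu = 0.101 / 0.324
nu = 0.3117


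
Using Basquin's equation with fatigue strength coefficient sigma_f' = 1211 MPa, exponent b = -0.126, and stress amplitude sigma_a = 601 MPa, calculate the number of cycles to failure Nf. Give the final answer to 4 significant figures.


sigma_a = sigma_f' * (2*Nf)^b
2*Nf = (sigma_a / sigma_f')^(1/b)
2*Nf = (601 / 1211)^(1/-0.126)
2*Nf = 259.919
Nf = 130 cycles


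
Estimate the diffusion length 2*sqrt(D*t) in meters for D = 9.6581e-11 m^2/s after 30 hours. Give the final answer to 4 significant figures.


t = 30 hr = 108000 s
Diffusion length = 2*sqrt(D*t)
= 2*sqrt(9.6581e-11 * 108000)
= 6.459e-03 m


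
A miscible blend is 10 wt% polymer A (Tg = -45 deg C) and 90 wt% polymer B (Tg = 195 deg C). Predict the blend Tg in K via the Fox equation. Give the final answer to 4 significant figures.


1/Tg = w1/Tg1 + w2/Tg2 (in Kelvin)
Tg1 = 228.15 K, Tg2 = 468.15 K
1/Tg = 0.1/228.15 + 0.9/468.15
Tg = 423.6 K


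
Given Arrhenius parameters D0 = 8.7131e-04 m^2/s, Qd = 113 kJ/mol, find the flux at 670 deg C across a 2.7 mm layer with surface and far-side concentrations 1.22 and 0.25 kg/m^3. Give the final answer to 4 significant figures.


Step 1: D = D0 * exp(-Qd/(R*T))
T = 670 + 273.15 = 943.15 K
D = 8.7131e-04 * exp(-113e3 / (8.314 * 943.15)) = 4.8045e-10 m^2/s
Step 2: J = D * (C1 - C2) / dx
J = 4.8045e-10 * (1.22 - 0.25) / 2.7e-03
J = 1.726e-07 kg/(m^2*s)


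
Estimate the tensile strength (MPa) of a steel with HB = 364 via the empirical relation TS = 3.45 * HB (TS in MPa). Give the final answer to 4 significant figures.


TS (MPa) = 3.45 * HB
TS = 3.45 * 364
TS = 1256 MPa


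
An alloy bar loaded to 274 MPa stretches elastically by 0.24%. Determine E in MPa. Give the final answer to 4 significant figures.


E = sigma / epsilon
epsilon = 0.24% = 2.4e-03
E = 274 / 2.4e-03
E = 114200 MPa


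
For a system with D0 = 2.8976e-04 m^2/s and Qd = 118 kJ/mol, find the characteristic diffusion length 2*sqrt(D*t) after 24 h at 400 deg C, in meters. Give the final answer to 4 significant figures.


Step 1: D = D0 * exp(-Qd/(R*T))
T = 673.15 K
D = 2.8976e-04 * exp(-118e3 / (8.314 * 673.15)) = 2.0194e-13 m^2/s
Step 2: L = 2*sqrt(D*t)
t = 24 h = 86400 s
L = 2*sqrt(2.0194e-13 * 86400) = 2.642e-04 m


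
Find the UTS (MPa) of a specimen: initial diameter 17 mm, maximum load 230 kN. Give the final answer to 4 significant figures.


A0 = pi*(d/2)^2 = pi*(17/2)^2 = 226.98 mm^2
UTS = F_max / A0 = 230*1000 / 226.98
UTS = 1013 MPa


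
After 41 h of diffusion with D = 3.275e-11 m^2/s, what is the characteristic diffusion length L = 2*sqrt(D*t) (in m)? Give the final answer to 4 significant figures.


t = 41 hr = 147600 s
Diffusion length = 2*sqrt(D*t)
= 2*sqrt(3.275e-11 * 147600)
= 4.397e-03 m


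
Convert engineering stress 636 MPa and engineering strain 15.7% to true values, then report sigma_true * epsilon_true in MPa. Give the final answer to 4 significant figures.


sigma_true = sigma_eng * (1 + epsilon_eng)
sigma_true = 636 * (1 + 0.157) = 735.852 MPa
epsilon_true = ln(1 + epsilon_eng)
epsilon_true = ln(1 + 0.157) = 0.14583
sigma_true * epsilon_true = 735.852 * 0.14583 = 107.3 MPa


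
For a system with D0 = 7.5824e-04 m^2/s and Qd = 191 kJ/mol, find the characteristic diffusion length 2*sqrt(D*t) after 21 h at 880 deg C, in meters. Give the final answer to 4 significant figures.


Step 1: D = D0 * exp(-Qd/(R*T))
T = 1153.15 K
D = 7.5824e-04 * exp(-191e3 / (8.314 * 1153.15)) = 1.68927e-12 m^2/s
Step 2: L = 2*sqrt(D*t)
t = 21 h = 75600 s
L = 2*sqrt(1.68927e-12 * 75600) = 7.147e-04 m


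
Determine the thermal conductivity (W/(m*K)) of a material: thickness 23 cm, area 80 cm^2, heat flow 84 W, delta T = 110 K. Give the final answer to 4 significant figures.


k = Q*L / (A*dT)
L = 0.23 m, A = 8e-03 m^2
k = 84 * 0.23 / (8e-03 * 110)
k = 21.95 W/(m*K)


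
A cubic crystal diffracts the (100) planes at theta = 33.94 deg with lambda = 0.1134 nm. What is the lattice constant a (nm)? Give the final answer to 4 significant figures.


d = lambda / (2*sin(theta))
d = 0.1134 / (2*sin(33.94 deg))
d = 0.101554 nm
a = d * sqrt(h^2+k^2+l^2) = 0.101554 * sqrt(1)
a = 0.1016 nm


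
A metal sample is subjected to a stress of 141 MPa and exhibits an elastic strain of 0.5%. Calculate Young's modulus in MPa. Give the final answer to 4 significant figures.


E = sigma / epsilon
epsilon = 0.5% = 5e-03
E = 141 / 5e-03
E = 28200 MPa


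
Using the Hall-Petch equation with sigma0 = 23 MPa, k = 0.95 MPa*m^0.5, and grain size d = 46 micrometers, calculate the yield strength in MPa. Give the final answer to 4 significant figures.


sigma_y = sigma0 + k / sqrt(d)
d = 46 um = 4.6e-05 m
sigma_y = 23 + 0.95 / sqrt(4.6e-05)
sigma_y = 163.1 MPa


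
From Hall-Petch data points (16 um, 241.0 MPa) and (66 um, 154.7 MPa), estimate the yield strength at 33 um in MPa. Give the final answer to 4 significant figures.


sigma_y = sigma0 + k / sqrt(d)
1/sqrt(d1) = 1/sqrt(1.6e-05) = 250;  1/sqrt(d2) = 123.091
k = (sigma1 - sigma2) / (1/sqrt(d1) - 1/sqrt(d2)) = (241.0 - 154.7) / (250 - 123.091) = 0.680017 MPa*m^0.5
sigma0 = sigma1 - k/sqrt(d1) = 241.0 - 0.680017*250 = 70.9956 MPa
sigma_y(d3) = 70.9956 + 0.680017 / sqrt(3.3e-05) = 189.4 MPa


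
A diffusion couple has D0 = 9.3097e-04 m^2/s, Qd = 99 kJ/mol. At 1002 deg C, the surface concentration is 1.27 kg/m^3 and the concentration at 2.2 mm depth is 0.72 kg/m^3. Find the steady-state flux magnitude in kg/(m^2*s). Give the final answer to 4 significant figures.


Step 1: D = D0 * exp(-Qd/(R*T))
T = 1002 + 273.15 = 1275.15 K
D = 9.3097e-04 * exp(-99e3 / (8.314 * 1275.15)) = 8.19219e-08 m^2/s
Step 2: J = D * (C1 - C2) / dx
J = 8.19219e-08 * (1.27 - 0.72) / 2.2e-03
J = 2.048e-05 kg/(m^2*s)


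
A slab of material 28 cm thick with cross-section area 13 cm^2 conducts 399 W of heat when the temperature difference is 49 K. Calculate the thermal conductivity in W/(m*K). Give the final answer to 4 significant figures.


k = Q*L / (A*dT)
L = 0.28 m, A = 1.3e-03 m^2
k = 399 * 0.28 / (1.3e-03 * 49)
k = 1754 W/(m*K)


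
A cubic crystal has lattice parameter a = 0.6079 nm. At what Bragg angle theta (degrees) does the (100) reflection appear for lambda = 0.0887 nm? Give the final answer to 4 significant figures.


d = a / sqrt(h^2+k^2+l^2)
d = 0.6079 / sqrt(1) = 0.6079 nm
lambda = 2*d*sin(theta)  =>  sin(theta) = lambda / (2*d)
sin(theta) = 0.0887 / (2 * 0.6079) = 0.0729561
theta = 4.184 deg


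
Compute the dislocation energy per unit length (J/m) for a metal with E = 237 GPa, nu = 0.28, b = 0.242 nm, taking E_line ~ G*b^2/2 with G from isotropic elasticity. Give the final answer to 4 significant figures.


Step 1: G = E / (2*(1+nu))
G = 237 / (2*(1+0.28)) = 92.5781 GPa = 9.25781e+10 Pa
Step 2: E_line = G*b^2/2
b = 0.242 nm = 2.42e-10 m
E_line = 0.5 * 9.25781e+10 * (2.42e-10)^2 = 2.711e-09 J/m


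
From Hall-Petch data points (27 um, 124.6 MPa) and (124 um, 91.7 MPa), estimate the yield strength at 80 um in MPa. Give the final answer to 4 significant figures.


sigma_y = sigma0 + k / sqrt(d)
1/sqrt(d1) = 1/sqrt(2.7e-05) = 192.45;  1/sqrt(d2) = 89.8027
k = (sigma1 - sigma2) / (1/sqrt(d1) - 1/sqrt(d2)) = (124.6 - 91.7) / (192.45 - 89.8027) = 0.320515 MPa*m^0.5
sigma0 = sigma1 - k/sqrt(d1) = 124.6 - 0.320515*192.45 = 62.9169 MPa
sigma_y(d3) = 62.9169 + 0.320515 / sqrt(8e-05) = 98.75 MPa


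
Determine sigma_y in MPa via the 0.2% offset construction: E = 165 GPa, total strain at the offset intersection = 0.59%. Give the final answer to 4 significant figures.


Offset strain = 0.002
Elastic strain at yield = total_strain - offset = 5.9e-03 - 0.002 = 3.9e-03
sigma_y = E * elastic_strain = 165000 * 3.9e-03
sigma_y = 643.5 MPa


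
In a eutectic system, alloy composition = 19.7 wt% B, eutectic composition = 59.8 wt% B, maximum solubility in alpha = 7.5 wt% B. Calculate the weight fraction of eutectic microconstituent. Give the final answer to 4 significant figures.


f_primary = (C_e - C0) / (C_e - C_alpha_max)
f_primary = (59.8 - 19.7) / (59.8 - 7.5)
f_primary = 0.76673
f_eutectic = 1 - 0.76673 = 0.2333


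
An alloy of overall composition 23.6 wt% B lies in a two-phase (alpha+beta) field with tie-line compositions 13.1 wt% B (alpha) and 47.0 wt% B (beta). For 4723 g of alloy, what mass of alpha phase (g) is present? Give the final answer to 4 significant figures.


f_alpha = (C_beta - C0) / (C_beta - C_alpha)
f_alpha = (47.0 - 23.6) / (47.0 - 13.1) = 0.690265
m_alpha = f_alpha * m_total = 0.690265 * 4723 = 3260 g


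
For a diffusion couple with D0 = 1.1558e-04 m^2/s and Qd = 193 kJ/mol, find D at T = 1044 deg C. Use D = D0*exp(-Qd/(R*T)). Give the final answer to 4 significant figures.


D = D0 * exp(-Qd / (R*T))
T = 1317.15 K
D = 1.1558e-04 * exp(-193e3 / (8.314 * 1317.15))
D = 2.563e-12 m^2/s


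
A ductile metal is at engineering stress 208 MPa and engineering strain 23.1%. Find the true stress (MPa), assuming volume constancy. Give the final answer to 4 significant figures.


sigma_true = sigma_eng * (1 + epsilon_eng)
sigma_true = 208 * (1 + 0.231)
sigma_true = 256 MPa


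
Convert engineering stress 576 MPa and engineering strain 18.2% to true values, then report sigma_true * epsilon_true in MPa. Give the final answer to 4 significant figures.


sigma_true = sigma_eng * (1 + epsilon_eng)
sigma_true = 576 * (1 + 0.182) = 680.832 MPa
epsilon_true = ln(1 + epsilon_eng)
epsilon_true = ln(1 + 0.182) = 0.167208
sigma_true * epsilon_true = 680.832 * 0.167208 = 113.8 MPa


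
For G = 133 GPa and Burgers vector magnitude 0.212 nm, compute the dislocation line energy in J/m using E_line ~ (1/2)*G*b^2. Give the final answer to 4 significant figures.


E = G*b^2/2
b = 0.212 nm = 2.12e-10 m
G = 133 GPa = 1.33e+11 Pa
E = 0.5 * 1.33e+11 * (2.12e-10)^2
E = 2.989e-09 J/m


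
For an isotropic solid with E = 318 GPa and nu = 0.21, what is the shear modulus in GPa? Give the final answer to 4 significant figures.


G = E / (2*(1+nu))
G = 318 / (2*(1+0.21))
G = 131.4 GPa


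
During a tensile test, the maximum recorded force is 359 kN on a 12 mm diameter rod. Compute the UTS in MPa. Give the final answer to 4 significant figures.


A0 = pi*(d/2)^2 = pi*(12/2)^2 = 113.097 mm^2
UTS = F_max / A0 = 359*1000 / 113.097
UTS = 3174 MPa


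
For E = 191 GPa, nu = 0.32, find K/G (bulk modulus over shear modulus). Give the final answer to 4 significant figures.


G = E / (2*(1+nu))
G = 191 / (2*(1+0.32)) = 72.3485 GPa
K = E / (3*(1-2*nu))
K = 191 / (3*(1-2*0.32)) = 176.852 GPa
K/G = 176.852 / 72.3485 = 2.444


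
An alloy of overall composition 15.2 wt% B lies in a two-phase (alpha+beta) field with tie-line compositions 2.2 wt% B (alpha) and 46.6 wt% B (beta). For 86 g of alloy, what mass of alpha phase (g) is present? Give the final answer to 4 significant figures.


f_alpha = (C_beta - C0) / (C_beta - C_alpha)
f_alpha = (46.6 - 15.2) / (46.6 - 2.2) = 0.707207
m_alpha = f_alpha * m_total = 0.707207 * 86 = 60.82 g


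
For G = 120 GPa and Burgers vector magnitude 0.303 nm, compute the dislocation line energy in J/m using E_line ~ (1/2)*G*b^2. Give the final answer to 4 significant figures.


E = G*b^2/2
b = 0.303 nm = 3.03e-10 m
G = 120 GPa = 1.2e+11 Pa
E = 0.5 * 1.2e+11 * (3.03e-10)^2
E = 5.509e-09 J/m


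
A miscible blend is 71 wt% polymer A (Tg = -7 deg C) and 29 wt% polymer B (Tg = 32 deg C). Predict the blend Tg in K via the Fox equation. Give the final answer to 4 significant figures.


1/Tg = w1/Tg1 + w2/Tg2 (in Kelvin)
Tg1 = 266.15 K, Tg2 = 305.15 K
1/Tg = 0.71/266.15 + 0.29/305.15
Tg = 276.4 K


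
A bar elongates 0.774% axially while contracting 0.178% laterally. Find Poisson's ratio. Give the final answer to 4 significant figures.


nu = -epsilon_lat / epsilon_axial
Lateral strain is contraction (negative), so using magnitudes:
nu = 0.178 / 0.774
nu = 0.23


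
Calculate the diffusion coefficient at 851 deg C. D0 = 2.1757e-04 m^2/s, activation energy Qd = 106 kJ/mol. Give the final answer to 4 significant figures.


D = D0 * exp(-Qd / (R*T))
T = 1124.15 K
D = 2.1757e-04 * exp(-106e3 / (8.314 * 1124.15))
D = 2.582e-09 m^2/s


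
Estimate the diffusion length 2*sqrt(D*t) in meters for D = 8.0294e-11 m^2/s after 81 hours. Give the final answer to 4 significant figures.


t = 81 hr = 291600 s
Diffusion length = 2*sqrt(D*t)
= 2*sqrt(8.0294e-11 * 291600)
= 9.678e-03 m


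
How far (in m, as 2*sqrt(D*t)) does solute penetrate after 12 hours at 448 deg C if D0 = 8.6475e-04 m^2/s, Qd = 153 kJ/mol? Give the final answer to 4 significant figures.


Step 1: D = D0 * exp(-Qd/(R*T))
T = 721.15 K
D = 8.6475e-04 * exp(-153e3 / (8.314 * 721.15)) = 7.15039e-15 m^2/s
Step 2: L = 2*sqrt(D*t)
t = 12 h = 43200 s
L = 2*sqrt(7.15039e-15 * 43200) = 3.515e-05 m


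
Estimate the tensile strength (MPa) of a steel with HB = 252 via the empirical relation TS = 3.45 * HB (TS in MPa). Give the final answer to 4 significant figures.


TS (MPa) = 3.45 * HB
TS = 3.45 * 252
TS = 869.4 MPa


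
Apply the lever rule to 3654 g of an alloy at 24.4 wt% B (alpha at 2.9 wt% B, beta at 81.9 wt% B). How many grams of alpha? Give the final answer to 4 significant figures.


f_alpha = (C_beta - C0) / (C_beta - C_alpha)
f_alpha = (81.9 - 24.4) / (81.9 - 2.9) = 0.727848
m_alpha = f_alpha * m_total = 0.727848 * 3654 = 2660 g


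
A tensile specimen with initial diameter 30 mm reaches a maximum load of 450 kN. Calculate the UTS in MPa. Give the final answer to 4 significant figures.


A0 = pi*(d/2)^2 = pi*(30/2)^2 = 706.858 mm^2
UTS = F_max / A0 = 450*1000 / 706.858
UTS = 636.6 MPa


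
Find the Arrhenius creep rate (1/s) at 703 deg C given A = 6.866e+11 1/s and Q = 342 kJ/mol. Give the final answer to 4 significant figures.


rate = A * exp(-Q / (R*T))
T = 703 + 273.15 = 976.15 K
rate = 6.866e+11 * exp(-342e3 / (8.314 * 976.15))
rate = 3.43e-07 1/s


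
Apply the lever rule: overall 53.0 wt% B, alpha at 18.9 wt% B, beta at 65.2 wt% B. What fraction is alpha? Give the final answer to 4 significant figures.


f_alpha = (C_beta - C0) / (C_beta - C_alpha)
f_alpha = (65.2 - 53.0) / (65.2 - 18.9)
f_alpha = 0.2635


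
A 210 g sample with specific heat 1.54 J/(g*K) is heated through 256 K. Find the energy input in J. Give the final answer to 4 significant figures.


Q = m * cp * dT
Q = 210 * 1.54 * 256
Q = 82790 J


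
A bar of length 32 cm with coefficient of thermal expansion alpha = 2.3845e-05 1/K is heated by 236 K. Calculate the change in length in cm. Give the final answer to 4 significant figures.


dL = L0 * alpha * dT
dL = 32 * 2.3845e-05 * 236
dL = 0.1801 cm


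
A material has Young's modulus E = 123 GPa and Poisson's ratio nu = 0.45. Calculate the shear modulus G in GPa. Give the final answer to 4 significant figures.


G = E / (2*(1+nu))
G = 123 / (2*(1+0.45))
G = 42.41 GPa


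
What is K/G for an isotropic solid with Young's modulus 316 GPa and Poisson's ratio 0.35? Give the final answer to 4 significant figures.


G = E / (2*(1+nu))
G = 316 / (2*(1+0.35)) = 117.037 GPa
K = E / (3*(1-2*nu))
K = 316 / (3*(1-2*0.35)) = 351.111 GPa
K/G = 351.111 / 117.037 = 3


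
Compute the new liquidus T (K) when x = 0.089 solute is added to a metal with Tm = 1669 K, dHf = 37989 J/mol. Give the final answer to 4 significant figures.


dT = R*Tm^2*x / dHf
dT = 8.314 * 1669^2 * 0.089 / 37989
dT = 54.2569 K
T_new = 1669 - 54.2569 = 1615 K


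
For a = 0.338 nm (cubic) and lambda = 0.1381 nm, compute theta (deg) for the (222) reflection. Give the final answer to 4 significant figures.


d = a / sqrt(h^2+k^2+l^2)
d = 0.338 / sqrt(12) = 0.0975722 nm
lambda = 2*d*sin(theta)  =>  sin(theta) = lambda / (2*d)
sin(theta) = 0.1381 / (2 * 0.0975722) = 0.707681
theta = 45.05 deg


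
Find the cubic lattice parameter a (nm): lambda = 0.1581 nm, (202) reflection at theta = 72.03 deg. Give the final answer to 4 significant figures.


d = lambda / (2*sin(theta))
d = 0.1581 / (2*sin(72.03 deg))
d = 0.083104 nm
a = d * sqrt(h^2+k^2+l^2) = 0.083104 * sqrt(8)
a = 0.2351 nm


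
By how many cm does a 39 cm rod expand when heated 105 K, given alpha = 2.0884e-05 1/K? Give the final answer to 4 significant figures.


dL = L0 * alpha * dT
dL = 39 * 2.0884e-05 * 105
dL = 0.08552 cm


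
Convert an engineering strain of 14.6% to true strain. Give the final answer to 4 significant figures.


epsilon_true = ln(1 + epsilon_eng)
epsilon_true = ln(1 + 0.146)
epsilon_true = 0.1363


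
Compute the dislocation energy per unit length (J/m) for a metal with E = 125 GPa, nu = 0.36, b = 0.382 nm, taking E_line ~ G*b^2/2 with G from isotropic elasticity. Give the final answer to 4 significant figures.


Step 1: G = E / (2*(1+nu))
G = 125 / (2*(1+0.36)) = 45.9559 GPa = 4.59559e+10 Pa
Step 2: E_line = G*b^2/2
b = 0.382 nm = 3.82e-10 m
E_line = 0.5 * 4.59559e+10 * (3.82e-10)^2 = 3.353e-09 J/m


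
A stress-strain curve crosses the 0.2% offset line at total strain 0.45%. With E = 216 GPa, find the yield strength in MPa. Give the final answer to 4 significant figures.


Offset strain = 0.002
Elastic strain at yield = total_strain - offset = 4.5e-03 - 0.002 = 2.5e-03
sigma_y = E * elastic_strain = 216000 * 2.5e-03
sigma_y = 540 MPa


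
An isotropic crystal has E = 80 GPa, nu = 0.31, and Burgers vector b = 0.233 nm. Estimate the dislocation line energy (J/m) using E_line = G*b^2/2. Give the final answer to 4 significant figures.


Step 1: G = E / (2*(1+nu))
G = 80 / (2*(1+0.31)) = 30.5344 GPa = 3.05344e+10 Pa
Step 2: E_line = G*b^2/2
b = 0.233 nm = 2.33e-10 m
E_line = 0.5 * 3.05344e+10 * (2.33e-10)^2 = 8.288e-10 J/m


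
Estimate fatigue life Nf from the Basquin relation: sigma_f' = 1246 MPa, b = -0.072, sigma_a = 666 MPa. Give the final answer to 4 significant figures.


sigma_a = sigma_f' * (2*Nf)^b
2*Nf = (sigma_a / sigma_f')^(1/b)
2*Nf = (666 / 1246)^(1/-0.072)
2*Nf = 6003.25
Nf = 3002 cycles


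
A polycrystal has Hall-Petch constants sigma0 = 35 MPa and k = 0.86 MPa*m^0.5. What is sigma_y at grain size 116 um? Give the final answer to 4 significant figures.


sigma_y = sigma0 + k / sqrt(d)
d = 116 um = 1.16e-04 m
sigma_y = 35 + 0.86 / sqrt(1.16e-04)
sigma_y = 114.8 MPa


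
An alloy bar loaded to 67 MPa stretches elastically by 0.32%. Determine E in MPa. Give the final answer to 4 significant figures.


E = sigma / epsilon
epsilon = 0.32% = 3.2e-03
E = 67 / 3.2e-03
E = 20940 MPa


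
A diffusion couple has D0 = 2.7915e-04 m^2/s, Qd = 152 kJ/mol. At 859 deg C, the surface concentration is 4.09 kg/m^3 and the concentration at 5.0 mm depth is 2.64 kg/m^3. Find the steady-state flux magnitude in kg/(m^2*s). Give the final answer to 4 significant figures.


Step 1: D = D0 * exp(-Qd/(R*T))
T = 859 + 273.15 = 1132.15 K
D = 2.7915e-04 * exp(-152e3 / (8.314 * 1132.15)) = 2.70816e-11 m^2/s
Step 2: J = D * (C1 - C2) / dx
J = 2.70816e-11 * (4.09 - 2.64) / 5e-03
J = 7.854e-09 kg/(m^2*s)


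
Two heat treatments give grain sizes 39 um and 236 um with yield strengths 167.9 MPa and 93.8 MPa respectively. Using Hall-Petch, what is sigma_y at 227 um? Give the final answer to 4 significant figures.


sigma_y = sigma0 + k / sqrt(d)
1/sqrt(d1) = 1/sqrt(3.9e-05) = 160.128;  1/sqrt(d2) = 65.0945
k = (sigma1 - sigma2) / (1/sqrt(d1) - 1/sqrt(d2)) = (167.9 - 93.8) / (160.128 - 65.0945) = 0.779723 MPa*m^0.5
sigma0 = sigma1 - k/sqrt(d1) = 167.9 - 0.779723*160.128 = 43.0443 MPa
sigma_y(d3) = 43.0443 + 0.779723 / sqrt(2.27e-04) = 94.8 MPa


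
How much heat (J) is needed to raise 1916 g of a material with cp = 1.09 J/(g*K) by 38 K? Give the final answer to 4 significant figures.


Q = m * cp * dT
Q = 1916 * 1.09 * 38
Q = 79360 J


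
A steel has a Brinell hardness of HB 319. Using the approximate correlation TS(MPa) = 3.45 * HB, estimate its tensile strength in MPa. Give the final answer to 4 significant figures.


TS (MPa) = 3.45 * HB
TS = 3.45 * 319
TS = 1101 MPa


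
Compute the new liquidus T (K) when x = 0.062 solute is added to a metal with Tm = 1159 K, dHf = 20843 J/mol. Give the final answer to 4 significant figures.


dT = R*Tm^2*x / dHf
dT = 8.314 * 1159^2 * 0.062 / 20843
dT = 33.2207 K
T_new = 1159 - 33.2207 = 1126 K


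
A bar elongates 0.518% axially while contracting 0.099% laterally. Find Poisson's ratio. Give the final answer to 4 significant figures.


nu = -epsilon_lat / epsilon_axial
Lateral strain is contraction (negative), so using magnitudes:
nu = 0.099 / 0.518
nu = 0.1911


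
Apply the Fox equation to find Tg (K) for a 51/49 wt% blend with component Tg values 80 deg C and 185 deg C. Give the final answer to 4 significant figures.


1/Tg = w1/Tg1 + w2/Tg2 (in Kelvin)
Tg1 = 353.15 K, Tg2 = 458.15 K
1/Tg = 0.51/353.15 + 0.49/458.15
Tg = 397.8 K


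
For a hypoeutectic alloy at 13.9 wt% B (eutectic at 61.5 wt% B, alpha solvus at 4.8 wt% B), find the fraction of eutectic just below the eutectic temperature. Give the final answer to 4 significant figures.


f_primary = (C_e - C0) / (C_e - C_alpha_max)
f_primary = (61.5 - 13.9) / (61.5 - 4.8)
f_primary = 0.839506
f_eutectic = 1 - 0.839506 = 0.1605


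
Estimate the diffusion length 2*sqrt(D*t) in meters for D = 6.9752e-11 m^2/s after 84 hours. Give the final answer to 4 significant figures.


t = 84 hr = 302400 s
Diffusion length = 2*sqrt(D*t)
= 2*sqrt(6.9752e-11 * 302400)
= 9.185e-03 m


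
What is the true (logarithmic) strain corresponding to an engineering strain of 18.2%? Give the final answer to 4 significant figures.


epsilon_true = ln(1 + epsilon_eng)
epsilon_true = ln(1 + 0.182)
epsilon_true = 0.1672


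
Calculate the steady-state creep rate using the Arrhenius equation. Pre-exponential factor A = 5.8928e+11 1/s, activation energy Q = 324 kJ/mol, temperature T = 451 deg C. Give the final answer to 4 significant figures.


rate = A * exp(-Q / (R*T))
T = 451 + 273.15 = 724.15 K
rate = 5.8928e+11 * exp(-324e3 / (8.314 * 724.15))
rate = 2.504e-12 1/s


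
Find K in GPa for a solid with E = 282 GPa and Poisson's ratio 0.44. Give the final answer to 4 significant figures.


K = E / (3*(1-2*nu))
K = 282 / (3*(1-2*0.44))
K = 783.3 GPa


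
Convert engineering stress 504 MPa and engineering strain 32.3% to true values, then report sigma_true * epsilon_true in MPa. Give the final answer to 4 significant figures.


sigma_true = sigma_eng * (1 + epsilon_eng)
sigma_true = 504 * (1 + 0.323) = 666.792 MPa
epsilon_true = ln(1 + epsilon_eng)
epsilon_true = ln(1 + 0.323) = 0.279902
sigma_true * epsilon_true = 666.792 * 0.279902 = 186.6 MPa


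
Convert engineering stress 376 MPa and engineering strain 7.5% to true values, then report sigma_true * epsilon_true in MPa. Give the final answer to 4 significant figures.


sigma_true = sigma_eng * (1 + epsilon_eng)
sigma_true = 376 * (1 + 0.075) = 404.2 MPa
epsilon_true = ln(1 + epsilon_eng)
epsilon_true = ln(1 + 0.075) = 0.0723207
sigma_true * epsilon_true = 404.2 * 0.0723207 = 29.23 MPa


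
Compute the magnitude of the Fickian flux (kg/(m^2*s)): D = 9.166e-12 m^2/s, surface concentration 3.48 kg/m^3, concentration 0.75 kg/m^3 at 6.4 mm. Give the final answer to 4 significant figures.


J = -D * (dC/dx) = D * (C1 - C2) / dx
J = 9.166e-12 * (3.48 - 0.75) / 6.4e-03
J = 3.91e-09 kg/(m^2*s)


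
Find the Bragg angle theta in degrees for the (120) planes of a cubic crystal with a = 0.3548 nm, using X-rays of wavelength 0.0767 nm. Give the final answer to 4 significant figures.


d = a / sqrt(h^2+k^2+l^2)
d = 0.3548 / sqrt(5) = 0.158671 nm
lambda = 2*d*sin(theta)  =>  sin(theta) = lambda / (2*d)
sin(theta) = 0.0767 / (2 * 0.158671) = 0.241694
theta = 13.99 deg


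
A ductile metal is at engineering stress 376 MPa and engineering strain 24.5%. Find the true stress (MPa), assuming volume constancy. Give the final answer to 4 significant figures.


sigma_true = sigma_eng * (1 + epsilon_eng)
sigma_true = 376 * (1 + 0.245)
sigma_true = 468.1 MPa


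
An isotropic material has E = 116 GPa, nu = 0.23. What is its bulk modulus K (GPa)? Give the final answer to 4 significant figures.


K = E / (3*(1-2*nu))
K = 116 / (3*(1-2*0.23))
K = 71.6 GPa


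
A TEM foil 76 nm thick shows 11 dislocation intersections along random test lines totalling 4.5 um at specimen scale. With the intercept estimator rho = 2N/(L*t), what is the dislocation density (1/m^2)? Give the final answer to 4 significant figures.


rho = 2N / (L * t)
L = 4.5 um = 4.5e-06 m, t = 76 nm = 7.6e-08 m
rho = 2 * 11 / (4.5e-06 * 7.6e-08)
rho = 6.433e+13 1/m^2


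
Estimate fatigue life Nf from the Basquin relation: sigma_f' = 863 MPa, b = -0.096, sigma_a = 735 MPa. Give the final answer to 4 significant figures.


sigma_a = sigma_f' * (2*Nf)^b
2*Nf = (sigma_a / sigma_f')^(1/b)
2*Nf = (735 / 863)^(1/-0.096)
2*Nf = 5.32459
Nf = 2.662 cycles


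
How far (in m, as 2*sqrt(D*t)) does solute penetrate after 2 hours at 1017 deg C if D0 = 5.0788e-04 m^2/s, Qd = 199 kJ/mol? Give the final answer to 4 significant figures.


Step 1: D = D0 * exp(-Qd/(R*T))
T = 1290.15 K
D = 5.0788e-04 * exp(-199e3 / (8.314 * 1290.15)) = 4.45149e-12 m^2/s
Step 2: L = 2*sqrt(D*t)
t = 2 h = 7200 s
L = 2*sqrt(4.45149e-12 * 7200) = 3.581e-04 m
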